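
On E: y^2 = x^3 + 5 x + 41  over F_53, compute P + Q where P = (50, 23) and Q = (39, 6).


P != Q, so use the chord formula.
s = (y2 - y1) / (x2 - x1) = (36) / (42) mod 53 = 16
x3 = s^2 - x1 - x2 mod 53 = 16^2 - 50 - 39 = 8
y3 = s (x1 - x3) - y1 mod 53 = 16 * (50 - 8) - 23 = 13

P + Q = (8, 13)


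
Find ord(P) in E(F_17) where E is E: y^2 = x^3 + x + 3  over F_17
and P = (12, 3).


Compute successive multiples of P until we hit O:
  1P = (12, 3)
  2P = (8, 8)
  3P = (6, 15)
  4P = (3, 13)
  5P = (11, 11)
  6P = (7, 8)
  7P = (16, 1)
  8P = (2, 9)
  ... (continuing to 17P)
  17P = O

ord(P) = 17


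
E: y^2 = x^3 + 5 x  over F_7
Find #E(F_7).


For each x in F_7, count y with y^2 = x^3 + 5 x + 0 mod 7:
  x = 0: RHS = 0, y in [0]  -> 1 point(s)
  x = 2: RHS = 4, y in [2, 5]  -> 2 point(s)
  x = 3: RHS = 0, y in [0]  -> 1 point(s)
  x = 4: RHS = 0, y in [0]  -> 1 point(s)
  x = 6: RHS = 1, y in [1, 6]  -> 2 point(s)
Affine points: 7. Add the point at infinity: total = 8.

#E(F_7) = 8


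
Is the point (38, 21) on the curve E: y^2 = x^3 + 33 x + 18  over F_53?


Check whether y^2 = x^3 + 33 x + 18 (mod 53) for (x, y) = (38, 21).
LHS: y^2 = 21^2 mod 53 = 17
RHS: x^3 + 33 x + 18 = 38^3 + 33*38 + 18 mod 53 = 17
LHS = RHS

Yes, on the curve


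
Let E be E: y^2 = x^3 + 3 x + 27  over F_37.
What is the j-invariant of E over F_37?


Delta = -16(4 a^3 + 27 b^2) mod 37 = 27
-1728 * (4 a)^3 = -1728 * (4*3)^3 mod 37 = 27
j = 27 * 27^(-1) mod 37 = 1

j = 1 (mod 37)


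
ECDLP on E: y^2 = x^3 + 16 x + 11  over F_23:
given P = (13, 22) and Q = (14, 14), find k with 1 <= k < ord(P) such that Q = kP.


Enumerate multiples of P until we hit Q = (14, 14):
  1P = (13, 22)
  2P = (6, 22)
  3P = (4, 1)
  4P = (14, 14)
Match found at i = 4.

k = 4


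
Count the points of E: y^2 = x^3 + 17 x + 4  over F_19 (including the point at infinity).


For each x in F_19, count y with y^2 = x^3 + 17 x + 4 mod 19:
  x = 0: RHS = 4, y in [2, 17]  -> 2 point(s)
  x = 3: RHS = 6, y in [5, 14]  -> 2 point(s)
  x = 5: RHS = 5, y in [9, 10]  -> 2 point(s)
  x = 8: RHS = 6, y in [5, 14]  -> 2 point(s)
  x = 12: RHS = 17, y in [6, 13]  -> 2 point(s)
  x = 13: RHS = 9, y in [3, 16]  -> 2 point(s)
  x = 15: RHS = 5, y in [9, 10]  -> 2 point(s)
  x = 17: RHS = 0, y in [0]  -> 1 point(s)
  x = 18: RHS = 5, y in [9, 10]  -> 2 point(s)
Affine points: 17. Add the point at infinity: total = 18.

#E(F_19) = 18


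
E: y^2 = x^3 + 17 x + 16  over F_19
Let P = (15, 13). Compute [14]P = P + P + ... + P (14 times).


k = 14 = 1110_2 (binary, LSB first: 0111)
Double-and-add from P = (15, 13):
  bit 0 = 0: acc unchanged = O
  bit 1 = 1: acc = O + (0, 15) = (0, 15)
  bit 2 = 1: acc = (0, 15) + (6, 12) = (18, 13)
  bit 3 = 1: acc = (18, 13) + (5, 13) = (15, 6)

14P = (15, 6)


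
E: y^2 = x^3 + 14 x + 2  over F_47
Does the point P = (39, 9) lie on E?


Check whether y^2 = x^3 + 14 x + 2 (mod 47) for (x, y) = (39, 9).
LHS: y^2 = 9^2 mod 47 = 34
RHS: x^3 + 14 x + 2 = 39^3 + 14*39 + 2 mod 47 = 36
LHS != RHS

No, not on the curve


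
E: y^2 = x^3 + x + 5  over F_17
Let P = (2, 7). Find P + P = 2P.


Doubling: s = (3 x1^2 + a) / (2 y1)
s = (3*2^2 + 1) / (2*7) mod 17 = 7
x3 = s^2 - 2 x1 mod 17 = 7^2 - 2*2 = 11
y3 = s (x1 - x3) - y1 mod 17 = 7 * (2 - 11) - 7 = 15

2P = (11, 15)


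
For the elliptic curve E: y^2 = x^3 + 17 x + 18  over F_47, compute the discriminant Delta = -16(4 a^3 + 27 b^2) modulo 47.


4 a^3 + 27 b^2 = 4*17^3 + 27*18^2 = 19652 + 8748 = 28400
Delta = -16 * (28400) = -454400
Delta mod 47 = 43

Delta = 43 (mod 47)


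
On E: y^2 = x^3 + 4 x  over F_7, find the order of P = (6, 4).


Compute successive multiples of P until we hit O:
  1P = (6, 4)
  2P = (2, 3)
  3P = (3, 2)
  4P = (0, 0)
  5P = (3, 5)
  6P = (2, 4)
  7P = (6, 3)
  8P = O

ord(P) = 8


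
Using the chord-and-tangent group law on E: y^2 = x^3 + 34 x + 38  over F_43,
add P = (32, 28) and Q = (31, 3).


P != Q, so use the chord formula.
s = (y2 - y1) / (x2 - x1) = (18) / (42) mod 43 = 25
x3 = s^2 - x1 - x2 mod 43 = 25^2 - 32 - 31 = 3
y3 = s (x1 - x3) - y1 mod 43 = 25 * (32 - 3) - 28 = 9

P + Q = (3, 9)


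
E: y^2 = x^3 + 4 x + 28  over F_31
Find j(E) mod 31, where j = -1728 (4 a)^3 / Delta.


Delta = -16(4 a^3 + 27 b^2) mod 31 = 14
-1728 * (4 a)^3 = -1728 * (4*4)^3 mod 31 = 1
j = 1 * 14^(-1) mod 31 = 20

j = 20 (mod 31)


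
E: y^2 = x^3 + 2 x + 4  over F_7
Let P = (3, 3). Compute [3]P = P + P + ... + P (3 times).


k = 3 = 11_2 (binary, LSB first: 11)
Double-and-add from P = (3, 3):
  bit 0 = 1: acc = O + (3, 3) = (3, 3)
  bit 1 = 1: acc = (3, 3) + (2, 3) = (2, 4)

3P = (2, 4)


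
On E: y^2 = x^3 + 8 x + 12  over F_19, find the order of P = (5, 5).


Compute successive multiples of P until we hit O:
  1P = (5, 5)
  2P = (15, 7)
  3P = (15, 12)
  4P = (5, 14)
  5P = O

ord(P) = 5


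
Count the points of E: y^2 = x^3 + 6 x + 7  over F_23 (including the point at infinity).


For each x in F_23, count y with y^2 = x^3 + 6 x + 7 mod 23:
  x = 2: RHS = 4, y in [2, 21]  -> 2 point(s)
  x = 3: RHS = 6, y in [11, 12]  -> 2 point(s)
  x = 4: RHS = 3, y in [7, 16]  -> 2 point(s)
  x = 5: RHS = 1, y in [1, 22]  -> 2 point(s)
  x = 6: RHS = 6, y in [11, 12]  -> 2 point(s)
  x = 7: RHS = 1, y in [1, 22]  -> 2 point(s)
  x = 9: RHS = 8, y in [10, 13]  -> 2 point(s)
  x = 10: RHS = 9, y in [3, 20]  -> 2 point(s)
  x = 11: RHS = 1, y in [1, 22]  -> 2 point(s)
  x = 12: RHS = 13, y in [6, 17]  -> 2 point(s)
  x = 14: RHS = 6, y in [11, 12]  -> 2 point(s)
  x = 16: RHS = 13, y in [6, 17]  -> 2 point(s)
  x = 17: RHS = 8, y in [10, 13]  -> 2 point(s)
  x = 18: RHS = 13, y in [6, 17]  -> 2 point(s)
  x = 20: RHS = 8, y in [10, 13]  -> 2 point(s)
  x = 22: RHS = 0, y in [0]  -> 1 point(s)
Affine points: 31. Add the point at infinity: total = 32.

#E(F_23) = 32


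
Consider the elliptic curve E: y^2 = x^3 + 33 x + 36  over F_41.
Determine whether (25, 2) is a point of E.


Check whether y^2 = x^3 + 33 x + 36 (mod 41) for (x, y) = (25, 2).
LHS: y^2 = 2^2 mod 41 = 4
RHS: x^3 + 33 x + 36 = 25^3 + 33*25 + 36 mod 41 = 4
LHS = RHS

Yes, on the curve


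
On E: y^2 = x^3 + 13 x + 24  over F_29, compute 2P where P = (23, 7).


Doubling: s = (3 x1^2 + a) / (2 y1)
s = (3*23^2 + 13) / (2*7) mod 29 = 19
x3 = s^2 - 2 x1 mod 29 = 19^2 - 2*23 = 25
y3 = s (x1 - x3) - y1 mod 29 = 19 * (23 - 25) - 7 = 13

2P = (25, 13)


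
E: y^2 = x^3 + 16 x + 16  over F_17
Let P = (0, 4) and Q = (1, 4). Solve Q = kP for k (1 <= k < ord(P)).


Enumerate multiples of P until we hit Q = (1, 4):
  1P = (0, 4)
  2P = (4, 5)
  3P = (12, 10)
  4P = (1, 4)
Match found at i = 4.

k = 4


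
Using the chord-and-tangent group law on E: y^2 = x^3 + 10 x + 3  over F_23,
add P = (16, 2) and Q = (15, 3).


P != Q, so use the chord formula.
s = (y2 - y1) / (x2 - x1) = (1) / (22) mod 23 = 22
x3 = s^2 - x1 - x2 mod 23 = 22^2 - 16 - 15 = 16
y3 = s (x1 - x3) - y1 mod 23 = 22 * (16 - 16) - 2 = 21

P + Q = (16, 21)


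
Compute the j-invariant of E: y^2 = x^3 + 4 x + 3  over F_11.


Delta = -16(4 a^3 + 27 b^2) mod 11 = 2
-1728 * (4 a)^3 = -1728 * (4*4)^3 mod 11 = 7
j = 7 * 2^(-1) mod 11 = 9

j = 9 (mod 11)


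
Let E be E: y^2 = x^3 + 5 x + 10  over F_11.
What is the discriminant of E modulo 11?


4 a^3 + 27 b^2 = 4*5^3 + 27*10^2 = 500 + 2700 = 3200
Delta = -16 * (3200) = -51200
Delta mod 11 = 5

Delta = 5 (mod 11)


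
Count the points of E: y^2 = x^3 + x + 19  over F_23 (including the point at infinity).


For each x in F_23, count y with y^2 = x^3 + 1 x + 19 mod 23:
  x = 2: RHS = 6, y in [11, 12]  -> 2 point(s)
  x = 3: RHS = 3, y in [7, 16]  -> 2 point(s)
  x = 4: RHS = 18, y in [8, 15]  -> 2 point(s)
  x = 7: RHS = 1, y in [1, 22]  -> 2 point(s)
  x = 11: RHS = 4, y in [2, 21]  -> 2 point(s)
  x = 17: RHS = 4, y in [2, 21]  -> 2 point(s)
  x = 18: RHS = 4, y in [2, 21]  -> 2 point(s)
  x = 20: RHS = 12, y in [9, 14]  -> 2 point(s)
  x = 21: RHS = 9, y in [3, 20]  -> 2 point(s)
Affine points: 18. Add the point at infinity: total = 19.

#E(F_23) = 19


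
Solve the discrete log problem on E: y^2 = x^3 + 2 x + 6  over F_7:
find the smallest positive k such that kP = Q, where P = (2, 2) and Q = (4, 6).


Enumerate multiples of P until we hit Q = (4, 6):
  1P = (2, 2)
  2P = (3, 5)
  3P = (4, 6)
Match found at i = 3.

k = 3


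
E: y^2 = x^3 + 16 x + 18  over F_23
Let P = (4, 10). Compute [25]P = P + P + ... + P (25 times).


k = 25 = 11001_2 (binary, LSB first: 10011)
Double-and-add from P = (4, 10):
  bit 0 = 1: acc = O + (4, 10) = (4, 10)
  bit 1 = 0: acc unchanged = (4, 10)
  bit 2 = 0: acc unchanged = (4, 10)
  bit 3 = 1: acc = (4, 10) + (6, 10) = (13, 13)
  bit 4 = 1: acc = (13, 13) + (20, 9) = (3, 1)

25P = (3, 1)


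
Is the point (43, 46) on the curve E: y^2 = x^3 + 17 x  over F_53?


Check whether y^2 = x^3 + 17 x + 0 (mod 53) for (x, y) = (43, 46).
LHS: y^2 = 46^2 mod 53 = 49
RHS: x^3 + 17 x + 0 = 43^3 + 17*43 + 0 mod 53 = 49
LHS = RHS

Yes, on the curve


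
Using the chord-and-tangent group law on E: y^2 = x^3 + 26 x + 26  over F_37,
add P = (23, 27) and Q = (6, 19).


P != Q, so use the chord formula.
s = (y2 - y1) / (x2 - x1) = (29) / (20) mod 37 = 7
x3 = s^2 - x1 - x2 mod 37 = 7^2 - 23 - 6 = 20
y3 = s (x1 - x3) - y1 mod 37 = 7 * (23 - 20) - 27 = 31

P + Q = (20, 31)


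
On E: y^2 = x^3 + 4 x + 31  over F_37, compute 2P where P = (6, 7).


Doubling: s = (3 x1^2 + a) / (2 y1)
s = (3*6^2 + 4) / (2*7) mod 37 = 8
x3 = s^2 - 2 x1 mod 37 = 8^2 - 2*6 = 15
y3 = s (x1 - x3) - y1 mod 37 = 8 * (6 - 15) - 7 = 32

2P = (15, 32)


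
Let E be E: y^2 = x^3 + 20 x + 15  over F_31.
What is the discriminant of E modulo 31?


4 a^3 + 27 b^2 = 4*20^3 + 27*15^2 = 32000 + 6075 = 38075
Delta = -16 * (38075) = -609200
Delta mod 31 = 12

Delta = 12 (mod 31)


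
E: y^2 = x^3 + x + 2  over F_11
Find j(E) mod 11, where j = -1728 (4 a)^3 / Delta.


Delta = -16(4 a^3 + 27 b^2) mod 11 = 1
-1728 * (4 a)^3 = -1728 * (4*1)^3 mod 11 = 2
j = 2 * 1^(-1) mod 11 = 2

j = 2 (mod 11)


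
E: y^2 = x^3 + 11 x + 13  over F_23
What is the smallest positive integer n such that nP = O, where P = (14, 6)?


Compute successive multiples of P until we hit O:
  1P = (14, 6)
  2P = (22, 1)
  3P = (5, 20)
  4P = (5, 3)
  5P = (22, 22)
  6P = (14, 17)
  7P = O

ord(P) = 7


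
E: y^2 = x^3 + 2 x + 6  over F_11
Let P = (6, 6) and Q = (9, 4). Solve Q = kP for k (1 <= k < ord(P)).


Enumerate multiples of P until we hit Q = (9, 4):
  1P = (6, 6)
  2P = (10, 5)
  3P = (4, 10)
  4P = (5, 3)
  5P = (9, 7)
  6P = (1, 3)
  7P = (7, 0)
  8P = (1, 8)
  9P = (9, 4)
Match found at i = 9.

k = 9


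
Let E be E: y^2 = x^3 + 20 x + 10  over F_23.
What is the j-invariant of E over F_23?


Delta = -16(4 a^3 + 27 b^2) mod 23 = 20
-1728 * (4 a)^3 = -1728 * (4*20)^3 mod 23 = 9
j = 9 * 20^(-1) mod 23 = 20

j = 20 (mod 23)


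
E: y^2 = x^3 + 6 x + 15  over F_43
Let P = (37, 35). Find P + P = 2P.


Doubling: s = (3 x1^2 + a) / (2 y1)
s = (3*37^2 + 6) / (2*35) mod 43 = 9
x3 = s^2 - 2 x1 mod 43 = 9^2 - 2*37 = 7
y3 = s (x1 - x3) - y1 mod 43 = 9 * (37 - 7) - 35 = 20

2P = (7, 20)


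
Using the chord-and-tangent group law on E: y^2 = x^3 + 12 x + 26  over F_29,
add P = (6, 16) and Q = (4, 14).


P != Q, so use the chord formula.
s = (y2 - y1) / (x2 - x1) = (27) / (27) mod 29 = 1
x3 = s^2 - x1 - x2 mod 29 = 1^2 - 6 - 4 = 20
y3 = s (x1 - x3) - y1 mod 29 = 1 * (6 - 20) - 16 = 28

P + Q = (20, 28)


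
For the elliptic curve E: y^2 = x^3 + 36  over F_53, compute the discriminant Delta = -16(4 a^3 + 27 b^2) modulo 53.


4 a^3 + 27 b^2 = 4*0^3 + 27*36^2 = 0 + 34992 = 34992
Delta = -16 * (34992) = -559872
Delta mod 53 = 20

Delta = 20 (mod 53)


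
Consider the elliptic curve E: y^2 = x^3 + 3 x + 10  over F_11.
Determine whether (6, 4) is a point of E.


Check whether y^2 = x^3 + 3 x + 10 (mod 11) for (x, y) = (6, 4).
LHS: y^2 = 4^2 mod 11 = 5
RHS: x^3 + 3 x + 10 = 6^3 + 3*6 + 10 mod 11 = 2
LHS != RHS

No, not on the curve


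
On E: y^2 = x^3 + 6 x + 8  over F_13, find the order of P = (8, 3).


Compute successive multiples of P until we hit O:
  1P = (8, 3)
  2P = (7, 4)
  3P = (12, 1)
  4P = (3, 1)
  5P = (11, 1)
  6P = (6, 0)
  7P = (11, 12)
  8P = (3, 12)
  ... (continuing to 12P)
  12P = O

ord(P) = 12


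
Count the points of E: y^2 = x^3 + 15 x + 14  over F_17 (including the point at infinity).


For each x in F_17, count y with y^2 = x^3 + 15 x + 14 mod 17:
  x = 1: RHS = 13, y in [8, 9]  -> 2 point(s)
  x = 2: RHS = 1, y in [1, 16]  -> 2 point(s)
  x = 3: RHS = 1, y in [1, 16]  -> 2 point(s)
  x = 4: RHS = 2, y in [6, 11]  -> 2 point(s)
  x = 8: RHS = 0, y in [0]  -> 1 point(s)
  x = 10: RHS = 8, y in [5, 12]  -> 2 point(s)
  x = 12: RHS = 1, y in [1, 16]  -> 2 point(s)
  x = 13: RHS = 9, y in [3, 14]  -> 2 point(s)
  x = 16: RHS = 15, y in [7, 10]  -> 2 point(s)
Affine points: 17. Add the point at infinity: total = 18.

#E(F_17) = 18


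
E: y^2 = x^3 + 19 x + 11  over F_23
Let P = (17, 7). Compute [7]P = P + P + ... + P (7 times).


k = 7 = 111_2 (binary, LSB first: 111)
Double-and-add from P = (17, 7):
  bit 0 = 1: acc = O + (17, 7) = (17, 7)
  bit 1 = 1: acc = (17, 7) + (1, 10) = (8, 10)
  bit 2 = 1: acc = (8, 10) + (16, 8) = (12, 14)

7P = (12, 14)


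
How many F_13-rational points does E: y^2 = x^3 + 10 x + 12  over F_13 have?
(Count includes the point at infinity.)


For each x in F_13, count y with y^2 = x^3 + 10 x + 12 mod 13:
  x = 0: RHS = 12, y in [5, 8]  -> 2 point(s)
  x = 1: RHS = 10, y in [6, 7]  -> 2 point(s)
  x = 2: RHS = 1, y in [1, 12]  -> 2 point(s)
  x = 3: RHS = 4, y in [2, 11]  -> 2 point(s)
  x = 4: RHS = 12, y in [5, 8]  -> 2 point(s)
  x = 7: RHS = 9, y in [3, 10]  -> 2 point(s)
  x = 9: RHS = 12, y in [5, 8]  -> 2 point(s)
  x = 11: RHS = 10, y in [6, 7]  -> 2 point(s)
  x = 12: RHS = 1, y in [1, 12]  -> 2 point(s)
Affine points: 18. Add the point at infinity: total = 19.

#E(F_13) = 19


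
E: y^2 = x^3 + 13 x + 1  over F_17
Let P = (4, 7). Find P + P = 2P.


Doubling: s = (3 x1^2 + a) / (2 y1)
s = (3*4^2 + 13) / (2*7) mod 17 = 8
x3 = s^2 - 2 x1 mod 17 = 8^2 - 2*4 = 5
y3 = s (x1 - x3) - y1 mod 17 = 8 * (4 - 5) - 7 = 2

2P = (5, 2)


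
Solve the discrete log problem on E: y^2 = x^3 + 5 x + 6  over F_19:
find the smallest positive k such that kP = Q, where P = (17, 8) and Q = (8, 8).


Enumerate multiples of P until we hit Q = (8, 8):
  1P = (17, 8)
  2P = (15, 6)
  3P = (7, 2)
  4P = (6, 10)
  5P = (2, 10)
  6P = (5, 17)
  7P = (13, 8)
  8P = (8, 11)
  9P = (11, 9)
  10P = (0, 5)
  11P = (9, 18)
  12P = (10, 7)
  13P = (18, 0)
  14P = (10, 12)
  15P = (9, 1)
  16P = (0, 14)
  17P = (11, 10)
  18P = (8, 8)
Match found at i = 18.

k = 18


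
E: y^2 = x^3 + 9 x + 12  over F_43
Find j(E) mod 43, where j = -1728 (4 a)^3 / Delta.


Delta = -16(4 a^3 + 27 b^2) mod 43 = 12
-1728 * (4 a)^3 = -1728 * (4*9)^3 mod 43 = 35
j = 35 * 12^(-1) mod 43 = 28

j = 28 (mod 43)


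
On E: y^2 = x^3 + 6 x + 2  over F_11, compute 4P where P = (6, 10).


k = 4 = 100_2 (binary, LSB first: 001)
Double-and-add from P = (6, 10):
  bit 0 = 0: acc unchanged = O
  bit 1 = 0: acc unchanged = O
  bit 2 = 1: acc = O + (5, 5) = (5, 5)

4P = (5, 5)


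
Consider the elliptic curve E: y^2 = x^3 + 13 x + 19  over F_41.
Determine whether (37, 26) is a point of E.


Check whether y^2 = x^3 + 13 x + 19 (mod 41) for (x, y) = (37, 26).
LHS: y^2 = 26^2 mod 41 = 20
RHS: x^3 + 13 x + 19 = 37^3 + 13*37 + 19 mod 41 = 26
LHS != RHS

No, not on the curve


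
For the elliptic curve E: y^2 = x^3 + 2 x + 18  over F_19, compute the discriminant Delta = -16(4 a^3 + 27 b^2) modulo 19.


4 a^3 + 27 b^2 = 4*2^3 + 27*18^2 = 32 + 8748 = 8780
Delta = -16 * (8780) = -140480
Delta mod 19 = 6

Delta = 6 (mod 19)


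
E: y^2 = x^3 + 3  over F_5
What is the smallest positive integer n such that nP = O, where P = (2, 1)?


Compute successive multiples of P until we hit O:
  1P = (2, 1)
  2P = (2, 4)
  3P = O

ord(P) = 3


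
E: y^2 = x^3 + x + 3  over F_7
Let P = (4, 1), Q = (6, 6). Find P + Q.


P != Q, so use the chord formula.
s = (y2 - y1) / (x2 - x1) = (5) / (2) mod 7 = 6
x3 = s^2 - x1 - x2 mod 7 = 6^2 - 4 - 6 = 5
y3 = s (x1 - x3) - y1 mod 7 = 6 * (4 - 5) - 1 = 0

P + Q = (5, 0)


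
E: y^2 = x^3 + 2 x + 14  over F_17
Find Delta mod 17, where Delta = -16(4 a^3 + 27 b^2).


4 a^3 + 27 b^2 = 4*2^3 + 27*14^2 = 32 + 5292 = 5324
Delta = -16 * (5324) = -85184
Delta mod 17 = 3

Delta = 3 (mod 17)


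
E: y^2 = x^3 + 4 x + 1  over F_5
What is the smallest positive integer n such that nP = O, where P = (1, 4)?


Compute successive multiples of P until we hit O:
  1P = (1, 4)
  2P = (4, 4)
  3P = (0, 1)
  4P = (3, 0)
  5P = (0, 4)
  6P = (4, 1)
  7P = (1, 1)
  8P = O

ord(P) = 8


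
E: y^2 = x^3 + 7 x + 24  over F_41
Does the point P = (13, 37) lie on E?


Check whether y^2 = x^3 + 7 x + 24 (mod 41) for (x, y) = (13, 37).
LHS: y^2 = 37^2 mod 41 = 16
RHS: x^3 + 7 x + 24 = 13^3 + 7*13 + 24 mod 41 = 16
LHS = RHS

Yes, on the curve


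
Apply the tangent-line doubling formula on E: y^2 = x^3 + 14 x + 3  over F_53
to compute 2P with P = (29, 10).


Doubling: s = (3 x1^2 + a) / (2 y1)
s = (3*29^2 + 14) / (2*10) mod 53 = 50
x3 = s^2 - 2 x1 mod 53 = 50^2 - 2*29 = 4
y3 = s (x1 - x3) - y1 mod 53 = 50 * (29 - 4) - 10 = 21

2P = (4, 21)


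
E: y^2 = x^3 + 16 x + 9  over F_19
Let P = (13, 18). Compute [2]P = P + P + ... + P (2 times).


k = 2 = 10_2 (binary, LSB first: 01)
Double-and-add from P = (13, 18):
  bit 0 = 0: acc unchanged = O
  bit 1 = 1: acc = O + (18, 7) = (18, 7)

2P = (18, 7)


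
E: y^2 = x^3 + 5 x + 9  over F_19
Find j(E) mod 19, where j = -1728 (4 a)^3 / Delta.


Delta = -16(4 a^3 + 27 b^2) mod 19 = 5
-1728 * (4 a)^3 = -1728 * (4*5)^3 mod 19 = 1
j = 1 * 5^(-1) mod 19 = 4

j = 4 (mod 19)


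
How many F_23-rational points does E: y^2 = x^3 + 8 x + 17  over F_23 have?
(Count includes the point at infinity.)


For each x in F_23, count y with y^2 = x^3 + 8 x + 17 mod 23:
  x = 1: RHS = 3, y in [7, 16]  -> 2 point(s)
  x = 2: RHS = 18, y in [8, 15]  -> 2 point(s)
  x = 7: RHS = 2, y in [5, 18]  -> 2 point(s)
  x = 8: RHS = 18, y in [8, 15]  -> 2 point(s)
  x = 9: RHS = 13, y in [6, 17]  -> 2 point(s)
  x = 10: RHS = 16, y in [4, 19]  -> 2 point(s)
  x = 12: RHS = 1, y in [1, 22]  -> 2 point(s)
  x = 13: RHS = 18, y in [8, 15]  -> 2 point(s)
  x = 15: RHS = 16, y in [4, 19]  -> 2 point(s)
  x = 16: RHS = 9, y in [3, 20]  -> 2 point(s)
  x = 17: RHS = 6, y in [11, 12]  -> 2 point(s)
  x = 18: RHS = 13, y in [6, 17]  -> 2 point(s)
  x = 19: RHS = 13, y in [6, 17]  -> 2 point(s)
  x = 20: RHS = 12, y in [9, 14]  -> 2 point(s)
  x = 21: RHS = 16, y in [4, 19]  -> 2 point(s)
  x = 22: RHS = 8, y in [10, 13]  -> 2 point(s)
Affine points: 32. Add the point at infinity: total = 33.

#E(F_23) = 33


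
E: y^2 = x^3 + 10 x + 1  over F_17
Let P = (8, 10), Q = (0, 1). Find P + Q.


P != Q, so use the chord formula.
s = (y2 - y1) / (x2 - x1) = (8) / (9) mod 17 = 16
x3 = s^2 - x1 - x2 mod 17 = 16^2 - 8 - 0 = 10
y3 = s (x1 - x3) - y1 mod 17 = 16 * (8 - 10) - 10 = 9

P + Q = (10, 9)


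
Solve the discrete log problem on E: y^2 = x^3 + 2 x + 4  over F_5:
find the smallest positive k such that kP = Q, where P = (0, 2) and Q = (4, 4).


Enumerate multiples of P until we hit Q = (4, 4):
  1P = (0, 2)
  2P = (4, 1)
  3P = (2, 1)
  4P = (2, 4)
  5P = (4, 4)
Match found at i = 5.

k = 5


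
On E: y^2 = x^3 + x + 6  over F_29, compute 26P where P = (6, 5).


k = 26 = 11010_2 (binary, LSB first: 01011)
Double-and-add from P = (6, 5):
  bit 0 = 0: acc unchanged = O
  bit 1 = 1: acc = O + (23, 4) = (23, 4)
  bit 2 = 0: acc unchanged = (23, 4)
  bit 3 = 1: acc = (23, 4) + (12, 21) = (17, 21)
  bit 4 = 1: acc = (17, 21) + (10, 1) = (22, 2)

26P = (22, 2)


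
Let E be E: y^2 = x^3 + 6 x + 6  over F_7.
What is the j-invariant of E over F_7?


Delta = -16(4 a^3 + 27 b^2) mod 7 = 3
-1728 * (4 a)^3 = -1728 * (4*6)^3 mod 7 = 6
j = 6 * 3^(-1) mod 7 = 2

j = 2 (mod 7)


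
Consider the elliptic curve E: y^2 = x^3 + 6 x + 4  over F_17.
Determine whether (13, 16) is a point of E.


Check whether y^2 = x^3 + 6 x + 4 (mod 17) for (x, y) = (13, 16).
LHS: y^2 = 16^2 mod 17 = 1
RHS: x^3 + 6 x + 4 = 13^3 + 6*13 + 4 mod 17 = 1
LHS = RHS

Yes, on the curve


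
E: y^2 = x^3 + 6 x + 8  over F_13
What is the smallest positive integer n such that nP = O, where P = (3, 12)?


Compute successive multiples of P until we hit O:
  1P = (3, 12)
  2P = (3, 1)
  3P = O

ord(P) = 3


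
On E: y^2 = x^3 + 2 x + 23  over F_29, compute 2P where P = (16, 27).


Doubling: s = (3 x1^2 + a) / (2 y1)
s = (3*16^2 + 2) / (2*27) mod 29 = 25
x3 = s^2 - 2 x1 mod 29 = 25^2 - 2*16 = 13
y3 = s (x1 - x3) - y1 mod 29 = 25 * (16 - 13) - 27 = 19

2P = (13, 19)


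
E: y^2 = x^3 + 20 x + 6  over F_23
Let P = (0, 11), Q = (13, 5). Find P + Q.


P != Q, so use the chord formula.
s = (y2 - y1) / (x2 - x1) = (17) / (13) mod 23 = 19
x3 = s^2 - x1 - x2 mod 23 = 19^2 - 0 - 13 = 3
y3 = s (x1 - x3) - y1 mod 23 = 19 * (0 - 3) - 11 = 1

P + Q = (3, 1)


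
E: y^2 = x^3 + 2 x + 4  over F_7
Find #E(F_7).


For each x in F_7, count y with y^2 = x^3 + 2 x + 4 mod 7:
  x = 0: RHS = 4, y in [2, 5]  -> 2 point(s)
  x = 1: RHS = 0, y in [0]  -> 1 point(s)
  x = 2: RHS = 2, y in [3, 4]  -> 2 point(s)
  x = 3: RHS = 2, y in [3, 4]  -> 2 point(s)
  x = 6: RHS = 1, y in [1, 6]  -> 2 point(s)
Affine points: 9. Add the point at infinity: total = 10.

#E(F_7) = 10


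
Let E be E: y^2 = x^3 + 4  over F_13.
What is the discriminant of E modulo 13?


4 a^3 + 27 b^2 = 4*0^3 + 27*4^2 = 0 + 432 = 432
Delta = -16 * (432) = -6912
Delta mod 13 = 4

Delta = 4 (mod 13)


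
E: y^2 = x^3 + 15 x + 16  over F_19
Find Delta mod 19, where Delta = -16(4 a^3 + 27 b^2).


4 a^3 + 27 b^2 = 4*15^3 + 27*16^2 = 13500 + 6912 = 20412
Delta = -16 * (20412) = -326592
Delta mod 19 = 18

Delta = 18 (mod 19)


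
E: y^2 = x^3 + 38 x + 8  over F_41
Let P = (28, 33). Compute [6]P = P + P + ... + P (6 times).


k = 6 = 110_2 (binary, LSB first: 011)
Double-and-add from P = (28, 33):
  bit 0 = 0: acc unchanged = O
  bit 1 = 1: acc = O + (24, 5) = (24, 5)
  bit 2 = 1: acc = (24, 5) + (14, 39) = (8, 39)

6P = (8, 39)


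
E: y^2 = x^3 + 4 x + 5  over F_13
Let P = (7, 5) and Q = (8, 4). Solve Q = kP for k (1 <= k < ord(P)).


Enumerate multiples of P until we hit Q = (8, 4):
  1P = (7, 5)
  2P = (9, 9)
  3P = (1, 7)
  4P = (8, 4)
Match found at i = 4.

k = 4


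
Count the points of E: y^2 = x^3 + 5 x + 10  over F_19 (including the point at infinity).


For each x in F_19, count y with y^2 = x^3 + 5 x + 10 mod 19:
  x = 1: RHS = 16, y in [4, 15]  -> 2 point(s)
  x = 2: RHS = 9, y in [3, 16]  -> 2 point(s)
  x = 6: RHS = 9, y in [3, 16]  -> 2 point(s)
  x = 8: RHS = 11, y in [7, 12]  -> 2 point(s)
  x = 9: RHS = 5, y in [9, 10]  -> 2 point(s)
  x = 11: RHS = 9, y in [3, 16]  -> 2 point(s)
  x = 13: RHS = 11, y in [7, 12]  -> 2 point(s)
  x = 16: RHS = 6, y in [5, 14]  -> 2 point(s)
  x = 17: RHS = 11, y in [7, 12]  -> 2 point(s)
  x = 18: RHS = 4, y in [2, 17]  -> 2 point(s)
Affine points: 20. Add the point at infinity: total = 21.

#E(F_19) = 21


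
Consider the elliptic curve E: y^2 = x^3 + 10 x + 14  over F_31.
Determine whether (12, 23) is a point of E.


Check whether y^2 = x^3 + 10 x + 14 (mod 31) for (x, y) = (12, 23).
LHS: y^2 = 23^2 mod 31 = 2
RHS: x^3 + 10 x + 14 = 12^3 + 10*12 + 14 mod 31 = 2
LHS = RHS

Yes, on the curve


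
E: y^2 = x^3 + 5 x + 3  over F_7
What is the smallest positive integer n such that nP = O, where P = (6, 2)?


Compute successive multiples of P until we hit O:
  1P = (6, 2)
  2P = (6, 5)
  3P = O

ord(P) = 3


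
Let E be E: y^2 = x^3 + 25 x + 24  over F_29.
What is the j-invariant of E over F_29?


Delta = -16(4 a^3 + 27 b^2) mod 29 = 24
-1728 * (4 a)^3 = -1728 * (4*25)^3 mod 29 = 3
j = 3 * 24^(-1) mod 29 = 11

j = 11 (mod 29)


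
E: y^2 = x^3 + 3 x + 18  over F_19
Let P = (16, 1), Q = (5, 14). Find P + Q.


P != Q, so use the chord formula.
s = (y2 - y1) / (x2 - x1) = (13) / (8) mod 19 = 4
x3 = s^2 - x1 - x2 mod 19 = 4^2 - 16 - 5 = 14
y3 = s (x1 - x3) - y1 mod 19 = 4 * (16 - 14) - 1 = 7

P + Q = (14, 7)


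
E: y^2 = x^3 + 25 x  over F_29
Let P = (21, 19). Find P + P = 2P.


Doubling: s = (3 x1^2 + a) / (2 y1)
s = (3*21^2 + 25) / (2*19) mod 29 = 8
x3 = s^2 - 2 x1 mod 29 = 8^2 - 2*21 = 22
y3 = s (x1 - x3) - y1 mod 29 = 8 * (21 - 22) - 19 = 2

2P = (22, 2)


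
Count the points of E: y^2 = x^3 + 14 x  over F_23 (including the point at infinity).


For each x in F_23, count y with y^2 = x^3 + 14 x + 0 mod 23:
  x = 0: RHS = 0, y in [0]  -> 1 point(s)
  x = 2: RHS = 13, y in [6, 17]  -> 2 point(s)
  x = 3: RHS = 0, y in [0]  -> 1 point(s)
  x = 6: RHS = 1, y in [1, 22]  -> 2 point(s)
  x = 7: RHS = 4, y in [2, 21]  -> 2 point(s)
  x = 8: RHS = 3, y in [7, 16]  -> 2 point(s)
  x = 9: RHS = 4, y in [2, 21]  -> 2 point(s)
  x = 10: RHS = 13, y in [6, 17]  -> 2 point(s)
  x = 11: RHS = 13, y in [6, 17]  -> 2 point(s)
  x = 18: RHS = 12, y in [9, 14]  -> 2 point(s)
  x = 19: RHS = 18, y in [8, 15]  -> 2 point(s)
  x = 20: RHS = 0, y in [0]  -> 1 point(s)
  x = 22: RHS = 8, y in [10, 13]  -> 2 point(s)
Affine points: 23. Add the point at infinity: total = 24.

#E(F_23) = 24


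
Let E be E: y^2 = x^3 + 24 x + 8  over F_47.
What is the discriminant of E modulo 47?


4 a^3 + 27 b^2 = 4*24^3 + 27*8^2 = 55296 + 1728 = 57024
Delta = -16 * (57024) = -912384
Delta mod 47 = 27

Delta = 27 (mod 47)


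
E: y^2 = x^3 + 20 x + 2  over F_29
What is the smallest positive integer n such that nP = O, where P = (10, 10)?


Compute successive multiples of P until we hit O:
  1P = (10, 10)
  2P = (4, 28)
  3P = (24, 3)
  4P = (17, 8)
  5P = (8, 6)
  6P = (15, 9)
  7P = (11, 25)
  8P = (1, 9)
  ... (continuing to 23P)
  23P = O

ord(P) = 23


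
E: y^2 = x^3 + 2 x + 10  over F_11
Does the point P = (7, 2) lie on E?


Check whether y^2 = x^3 + 2 x + 10 (mod 11) for (x, y) = (7, 2).
LHS: y^2 = 2^2 mod 11 = 4
RHS: x^3 + 2 x + 10 = 7^3 + 2*7 + 10 mod 11 = 4
LHS = RHS

Yes, on the curve


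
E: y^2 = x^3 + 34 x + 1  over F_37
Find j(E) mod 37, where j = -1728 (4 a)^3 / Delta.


Delta = -16(4 a^3 + 27 b^2) mod 37 = 1
-1728 * (4 a)^3 = -1728 * (4*34)^3 mod 37 = 10
j = 10 * 1^(-1) mod 37 = 10

j = 10 (mod 37)


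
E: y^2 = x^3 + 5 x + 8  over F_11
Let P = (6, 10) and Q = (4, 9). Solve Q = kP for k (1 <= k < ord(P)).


Enumerate multiples of P until we hit Q = (4, 9):
  1P = (6, 10)
  2P = (4, 9)
Match found at i = 2.

k = 2


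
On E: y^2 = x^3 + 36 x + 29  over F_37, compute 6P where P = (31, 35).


k = 6 = 110_2 (binary, LSB first: 011)
Double-and-add from P = (31, 35):
  bit 0 = 0: acc unchanged = O
  bit 1 = 1: acc = O + (13, 20) = (13, 20)
  bit 2 = 1: acc = (13, 20) + (27, 36) = (27, 1)

6P = (27, 1)


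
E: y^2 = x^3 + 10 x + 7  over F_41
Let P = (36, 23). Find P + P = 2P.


Doubling: s = (3 x1^2 + a) / (2 y1)
s = (3*36^2 + 10) / (2*23) mod 41 = 17
x3 = s^2 - 2 x1 mod 41 = 17^2 - 2*36 = 12
y3 = s (x1 - x3) - y1 mod 41 = 17 * (36 - 12) - 23 = 16

2P = (12, 16)


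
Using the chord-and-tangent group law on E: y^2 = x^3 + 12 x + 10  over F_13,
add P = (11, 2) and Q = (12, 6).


P != Q, so use the chord formula.
s = (y2 - y1) / (x2 - x1) = (4) / (1) mod 13 = 4
x3 = s^2 - x1 - x2 mod 13 = 4^2 - 11 - 12 = 6
y3 = s (x1 - x3) - y1 mod 13 = 4 * (11 - 6) - 2 = 5

P + Q = (6, 5)


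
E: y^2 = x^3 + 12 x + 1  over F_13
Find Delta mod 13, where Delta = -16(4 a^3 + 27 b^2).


4 a^3 + 27 b^2 = 4*12^3 + 27*1^2 = 6912 + 27 = 6939
Delta = -16 * (6939) = -111024
Delta mod 13 = 9

Delta = 9 (mod 13)


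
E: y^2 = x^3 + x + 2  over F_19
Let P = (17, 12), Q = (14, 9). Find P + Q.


P != Q, so use the chord formula.
s = (y2 - y1) / (x2 - x1) = (16) / (16) mod 19 = 1
x3 = s^2 - x1 - x2 mod 19 = 1^2 - 17 - 14 = 8
y3 = s (x1 - x3) - y1 mod 19 = 1 * (17 - 8) - 12 = 16

P + Q = (8, 16)


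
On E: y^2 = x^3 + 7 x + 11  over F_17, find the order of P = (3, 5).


Compute successive multiples of P until we hit O:
  1P = (3, 5)
  2P = (11, 12)
  3P = (12, 2)
  4P = (4, 1)
  5P = (9, 2)
  6P = (1, 11)
  7P = (5, 1)
  8P = (13, 15)
  ... (continuing to 21P)
  21P = O

ord(P) = 21


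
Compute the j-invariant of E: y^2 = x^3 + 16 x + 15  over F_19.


Delta = -16(4 a^3 + 27 b^2) mod 19 = 3
-1728 * (4 a)^3 = -1728 * (4*16)^3 mod 19 = 1
j = 1 * 3^(-1) mod 19 = 13

j = 13 (mod 19)


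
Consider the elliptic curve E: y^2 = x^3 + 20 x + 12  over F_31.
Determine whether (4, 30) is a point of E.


Check whether y^2 = x^3 + 20 x + 12 (mod 31) for (x, y) = (4, 30).
LHS: y^2 = 30^2 mod 31 = 1
RHS: x^3 + 20 x + 12 = 4^3 + 20*4 + 12 mod 31 = 1
LHS = RHS

Yes, on the curve


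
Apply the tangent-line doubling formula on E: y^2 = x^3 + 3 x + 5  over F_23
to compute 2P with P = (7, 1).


Doubling: s = (3 x1^2 + a) / (2 y1)
s = (3*7^2 + 3) / (2*1) mod 23 = 6
x3 = s^2 - 2 x1 mod 23 = 6^2 - 2*7 = 22
y3 = s (x1 - x3) - y1 mod 23 = 6 * (7 - 22) - 1 = 1

2P = (22, 1)


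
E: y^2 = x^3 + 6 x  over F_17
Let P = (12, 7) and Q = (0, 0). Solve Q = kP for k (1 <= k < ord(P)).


Enumerate multiples of P until we hit Q = (0, 0):
  1P = (12, 7)
  2P = (8, 4)
  3P = (5, 11)
  4P = (9, 1)
  5P = (0, 0)
Match found at i = 5.

k = 5


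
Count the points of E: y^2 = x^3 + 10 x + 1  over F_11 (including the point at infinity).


For each x in F_11, count y with y^2 = x^3 + 10 x + 1 mod 11:
  x = 0: RHS = 1, y in [1, 10]  -> 2 point(s)
  x = 1: RHS = 1, y in [1, 10]  -> 2 point(s)
  x = 3: RHS = 3, y in [5, 6]  -> 2 point(s)
  x = 5: RHS = 0, y in [0]  -> 1 point(s)
  x = 10: RHS = 1, y in [1, 10]  -> 2 point(s)
Affine points: 9. Add the point at infinity: total = 10.

#E(F_11) = 10


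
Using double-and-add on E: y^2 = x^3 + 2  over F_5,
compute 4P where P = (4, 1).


k = 4 = 100_2 (binary, LSB first: 001)
Double-and-add from P = (4, 1):
  bit 0 = 0: acc unchanged = O
  bit 1 = 0: acc unchanged = O
  bit 2 = 1: acc = O + (3, 2) = (3, 2)

4P = (3, 2)


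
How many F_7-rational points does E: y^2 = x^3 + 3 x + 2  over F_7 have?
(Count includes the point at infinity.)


For each x in F_7, count y with y^2 = x^3 + 3 x + 2 mod 7:
  x = 0: RHS = 2, y in [3, 4]  -> 2 point(s)
  x = 2: RHS = 2, y in [3, 4]  -> 2 point(s)
  x = 4: RHS = 1, y in [1, 6]  -> 2 point(s)
  x = 5: RHS = 2, y in [3, 4]  -> 2 point(s)
Affine points: 8. Add the point at infinity: total = 9.

#E(F_7) = 9


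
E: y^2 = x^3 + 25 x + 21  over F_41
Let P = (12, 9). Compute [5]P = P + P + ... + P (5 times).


k = 5 = 101_2 (binary, LSB first: 101)
Double-and-add from P = (12, 9):
  bit 0 = 1: acc = O + (12, 9) = (12, 9)
  bit 1 = 0: acc unchanged = (12, 9)
  bit 2 = 1: acc = (12, 9) + (26, 17) = (5, 36)

5P = (5, 36)


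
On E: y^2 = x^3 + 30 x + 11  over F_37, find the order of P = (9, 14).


Compute successive multiples of P until we hit O:
  1P = (9, 14)
  2P = (10, 4)
  3P = (7, 3)
  4P = (5, 8)
  5P = (16, 31)
  6P = (33, 7)
  7P = (22, 16)
  8P = (15, 5)
  ... (continuing to 18P)
  18P = O

ord(P) = 18


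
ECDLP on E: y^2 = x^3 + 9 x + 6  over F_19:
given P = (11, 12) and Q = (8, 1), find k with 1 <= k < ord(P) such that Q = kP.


Enumerate multiples of P until we hit Q = (8, 1):
  1P = (11, 12)
  2P = (14, 8)
  3P = (0, 5)
  4P = (15, 1)
  5P = (16, 16)
  6P = (1, 15)
  7P = (5, 9)
  8P = (8, 18)
  9P = (4, 12)
  10P = (4, 7)
  11P = (8, 1)
Match found at i = 11.

k = 11


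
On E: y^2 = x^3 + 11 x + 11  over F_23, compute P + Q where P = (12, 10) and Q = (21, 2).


P != Q, so use the chord formula.
s = (y2 - y1) / (x2 - x1) = (15) / (9) mod 23 = 17
x3 = s^2 - x1 - x2 mod 23 = 17^2 - 12 - 21 = 3
y3 = s (x1 - x3) - y1 mod 23 = 17 * (12 - 3) - 10 = 5

P + Q = (3, 5)


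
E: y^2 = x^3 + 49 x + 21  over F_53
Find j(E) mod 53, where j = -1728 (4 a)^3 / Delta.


Delta = -16(4 a^3 + 27 b^2) mod 53 = 38
-1728 * (4 a)^3 = -1728 * (4*49)^3 mod 53 = 3
j = 3 * 38^(-1) mod 53 = 21

j = 21 (mod 53)


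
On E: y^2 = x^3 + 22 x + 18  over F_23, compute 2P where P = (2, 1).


Doubling: s = (3 x1^2 + a) / (2 y1)
s = (3*2^2 + 22) / (2*1) mod 23 = 17
x3 = s^2 - 2 x1 mod 23 = 17^2 - 2*2 = 9
y3 = s (x1 - x3) - y1 mod 23 = 17 * (2 - 9) - 1 = 18

2P = (9, 18)


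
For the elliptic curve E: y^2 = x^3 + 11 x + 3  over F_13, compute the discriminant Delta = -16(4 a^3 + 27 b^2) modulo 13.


4 a^3 + 27 b^2 = 4*11^3 + 27*3^2 = 5324 + 243 = 5567
Delta = -16 * (5567) = -89072
Delta mod 13 = 4

Delta = 4 (mod 13)


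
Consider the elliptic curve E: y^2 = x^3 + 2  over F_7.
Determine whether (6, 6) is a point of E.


Check whether y^2 = x^3 + 0 x + 2 (mod 7) for (x, y) = (6, 6).
LHS: y^2 = 6^2 mod 7 = 1
RHS: x^3 + 0 x + 2 = 6^3 + 0*6 + 2 mod 7 = 1
LHS = RHS

Yes, on the curve


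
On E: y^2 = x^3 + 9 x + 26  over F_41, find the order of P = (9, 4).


Compute successive multiples of P until we hit O:
  1P = (9, 4)
  2P = (21, 28)
  3P = (15, 25)
  4P = (19, 2)
  5P = (36, 26)
  6P = (6, 3)
  7P = (17, 7)
  8P = (35, 17)
  ... (continuing to 52P)
  52P = O

ord(P) = 52


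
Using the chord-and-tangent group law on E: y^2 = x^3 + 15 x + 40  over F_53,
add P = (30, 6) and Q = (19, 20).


P != Q, so use the chord formula.
s = (y2 - y1) / (x2 - x1) = (14) / (42) mod 53 = 18
x3 = s^2 - x1 - x2 mod 53 = 18^2 - 30 - 19 = 10
y3 = s (x1 - x3) - y1 mod 53 = 18 * (30 - 10) - 6 = 36

P + Q = (10, 36)


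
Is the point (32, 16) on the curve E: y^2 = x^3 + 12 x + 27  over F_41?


Check whether y^2 = x^3 + 12 x + 27 (mod 41) for (x, y) = (32, 16).
LHS: y^2 = 16^2 mod 41 = 10
RHS: x^3 + 12 x + 27 = 32^3 + 12*32 + 27 mod 41 = 10
LHS = RHS

Yes, on the curve


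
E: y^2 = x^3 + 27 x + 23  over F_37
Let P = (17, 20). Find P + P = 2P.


Doubling: s = (3 x1^2 + a) / (2 y1)
s = (3*17^2 + 27) / (2*20) mod 37 = 2
x3 = s^2 - 2 x1 mod 37 = 2^2 - 2*17 = 7
y3 = s (x1 - x3) - y1 mod 37 = 2 * (17 - 7) - 20 = 0

2P = (7, 0)


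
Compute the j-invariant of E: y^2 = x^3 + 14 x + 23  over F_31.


Delta = -16(4 a^3 + 27 b^2) mod 31 = 3
-1728 * (4 a)^3 = -1728 * (4*14)^3 mod 31 = 8
j = 8 * 3^(-1) mod 31 = 13

j = 13 (mod 31)


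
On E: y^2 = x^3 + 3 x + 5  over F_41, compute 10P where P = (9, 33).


k = 10 = 1010_2 (binary, LSB first: 0101)
Double-and-add from P = (9, 33):
  bit 0 = 0: acc unchanged = O
  bit 1 = 1: acc = O + (23, 8) = (23, 8)
  bit 2 = 0: acc unchanged = (23, 8)
  bit 3 = 1: acc = (23, 8) + (11, 37) = (8, 7)

10P = (8, 7)


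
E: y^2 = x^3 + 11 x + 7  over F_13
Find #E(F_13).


For each x in F_13, count y with y^2 = x^3 + 11 x + 7 mod 13:
  x = 6: RHS = 3, y in [4, 9]  -> 2 point(s)
  x = 8: RHS = 9, y in [3, 10]  -> 2 point(s)
  x = 9: RHS = 3, y in [4, 9]  -> 2 point(s)
  x = 10: RHS = 12, y in [5, 8]  -> 2 point(s)
  x = 11: RHS = 3, y in [4, 9]  -> 2 point(s)
Affine points: 10. Add the point at infinity: total = 11.

#E(F_13) = 11


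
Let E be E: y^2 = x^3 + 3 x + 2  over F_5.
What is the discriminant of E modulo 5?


4 a^3 + 27 b^2 = 4*3^3 + 27*2^2 = 108 + 108 = 216
Delta = -16 * (216) = -3456
Delta mod 5 = 4

Delta = 4 (mod 5)


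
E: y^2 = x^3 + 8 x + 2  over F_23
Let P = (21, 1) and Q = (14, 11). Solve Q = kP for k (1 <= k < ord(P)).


Enumerate multiples of P until we hit Q = (14, 11):
  1P = (21, 1)
  2P = (12, 20)
  3P = (22, 19)
  4P = (5, 11)
  5P = (15, 1)
  6P = (10, 22)
  7P = (8, 16)
  8P = (2, 16)
  9P = (4, 11)
  10P = (11, 8)
  11P = (0, 5)
  12P = (6, 6)
  13P = (14, 12)
  14P = (13, 16)
  15P = (13, 7)
  16P = (14, 11)
Match found at i = 16.

k = 16


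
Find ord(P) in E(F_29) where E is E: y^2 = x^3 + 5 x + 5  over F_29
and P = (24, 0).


Compute successive multiples of P until we hit O:
  1P = (24, 0)
  2P = O

ord(P) = 2


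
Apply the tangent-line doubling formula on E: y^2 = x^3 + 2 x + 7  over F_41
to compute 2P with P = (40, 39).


Doubling: s = (3 x1^2 + a) / (2 y1)
s = (3*40^2 + 2) / (2*39) mod 41 = 9
x3 = s^2 - 2 x1 mod 41 = 9^2 - 2*40 = 1
y3 = s (x1 - x3) - y1 mod 41 = 9 * (40 - 1) - 39 = 25

2P = (1, 25)


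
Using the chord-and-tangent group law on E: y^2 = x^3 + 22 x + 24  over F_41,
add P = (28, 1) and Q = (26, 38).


P != Q, so use the chord formula.
s = (y2 - y1) / (x2 - x1) = (37) / (39) mod 41 = 2
x3 = s^2 - x1 - x2 mod 41 = 2^2 - 28 - 26 = 32
y3 = s (x1 - x3) - y1 mod 41 = 2 * (28 - 32) - 1 = 32

P + Q = (32, 32)


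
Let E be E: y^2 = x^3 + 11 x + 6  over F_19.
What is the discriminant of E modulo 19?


4 a^3 + 27 b^2 = 4*11^3 + 27*6^2 = 5324 + 972 = 6296
Delta = -16 * (6296) = -100736
Delta mod 19 = 2

Delta = 2 (mod 19)


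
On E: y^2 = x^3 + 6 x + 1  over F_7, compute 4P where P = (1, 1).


k = 4 = 100_2 (binary, LSB first: 001)
Double-and-add from P = (1, 1):
  bit 0 = 0: acc unchanged = O
  bit 1 = 0: acc unchanged = O
  bit 2 = 1: acc = O + (3, 2) = (3, 2)

4P = (3, 2)


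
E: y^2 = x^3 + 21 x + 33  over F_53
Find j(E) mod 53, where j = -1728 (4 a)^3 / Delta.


Delta = -16(4 a^3 + 27 b^2) mod 53 = 28
-1728 * (4 a)^3 = -1728 * (4*21)^3 mod 53 = 52
j = 52 * 28^(-1) mod 53 = 17

j = 17 (mod 53)


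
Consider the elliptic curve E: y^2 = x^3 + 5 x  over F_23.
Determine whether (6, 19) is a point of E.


Check whether y^2 = x^3 + 5 x + 0 (mod 23) for (x, y) = (6, 19).
LHS: y^2 = 19^2 mod 23 = 16
RHS: x^3 + 5 x + 0 = 6^3 + 5*6 + 0 mod 23 = 16
LHS = RHS

Yes, on the curve


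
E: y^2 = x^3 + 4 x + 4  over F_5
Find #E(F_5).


For each x in F_5, count y with y^2 = x^3 + 4 x + 4 mod 5:
  x = 0: RHS = 4, y in [2, 3]  -> 2 point(s)
  x = 1: RHS = 4, y in [2, 3]  -> 2 point(s)
  x = 2: RHS = 0, y in [0]  -> 1 point(s)
  x = 4: RHS = 4, y in [2, 3]  -> 2 point(s)
Affine points: 7. Add the point at infinity: total = 8.

#E(F_5) = 8


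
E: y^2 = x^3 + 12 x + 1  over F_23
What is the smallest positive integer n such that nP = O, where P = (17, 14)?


Compute successive multiples of P until we hit O:
  1P = (17, 14)
  2P = (13, 13)
  3P = (6, 6)
  4P = (3, 15)
  5P = (5, 18)
  6P = (19, 2)
  7P = (0, 22)
  8P = (18, 0)
  ... (continuing to 16P)
  16P = O

ord(P) = 16


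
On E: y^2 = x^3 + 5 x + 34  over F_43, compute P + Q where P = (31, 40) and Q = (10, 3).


P != Q, so use the chord formula.
s = (y2 - y1) / (x2 - x1) = (6) / (22) mod 43 = 12
x3 = s^2 - x1 - x2 mod 43 = 12^2 - 31 - 10 = 17
y3 = s (x1 - x3) - y1 mod 43 = 12 * (31 - 17) - 40 = 42

P + Q = (17, 42)


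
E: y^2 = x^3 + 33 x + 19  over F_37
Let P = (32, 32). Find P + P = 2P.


Doubling: s = (3 x1^2 + a) / (2 y1)
s = (3*32^2 + 33) / (2*32) mod 37 = 4
x3 = s^2 - 2 x1 mod 37 = 4^2 - 2*32 = 26
y3 = s (x1 - x3) - y1 mod 37 = 4 * (32 - 26) - 32 = 29

2P = (26, 29)


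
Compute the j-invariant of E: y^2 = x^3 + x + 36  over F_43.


Delta = -16(4 a^3 + 27 b^2) mod 43 = 10
-1728 * (4 a)^3 = -1728 * (4*1)^3 mod 43 = 4
j = 4 * 10^(-1) mod 43 = 9

j = 9 (mod 43)


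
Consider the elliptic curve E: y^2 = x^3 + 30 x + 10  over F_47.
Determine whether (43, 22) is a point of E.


Check whether y^2 = x^3 + 30 x + 10 (mod 47) for (x, y) = (43, 22).
LHS: y^2 = 22^2 mod 47 = 14
RHS: x^3 + 30 x + 10 = 43^3 + 30*43 + 10 mod 47 = 14
LHS = RHS

Yes, on the curve


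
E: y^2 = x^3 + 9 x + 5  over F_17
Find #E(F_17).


For each x in F_17, count y with y^2 = x^3 + 9 x + 5 mod 17:
  x = 1: RHS = 15, y in [7, 10]  -> 2 point(s)
  x = 3: RHS = 8, y in [5, 12]  -> 2 point(s)
  x = 9: RHS = 16, y in [4, 13]  -> 2 point(s)
  x = 14: RHS = 2, y in [6, 11]  -> 2 point(s)
  x = 15: RHS = 13, y in [8, 9]  -> 2 point(s)
Affine points: 10. Add the point at infinity: total = 11.

#E(F_17) = 11


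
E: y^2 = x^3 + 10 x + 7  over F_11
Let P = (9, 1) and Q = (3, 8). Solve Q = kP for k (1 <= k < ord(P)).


Enumerate multiples of P until we hit Q = (3, 8):
  1P = (9, 1)
  2P = (4, 10)
  3P = (3, 8)
Match found at i = 3.

k = 3
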